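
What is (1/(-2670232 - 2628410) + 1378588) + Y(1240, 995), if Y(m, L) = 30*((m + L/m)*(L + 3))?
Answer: 3164281671231430/82128951 ≈ 3.8528e+7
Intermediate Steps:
Y(m, L) = 30*(3 + L)*(m + L/m) (Y(m, L) = 30*((m + L/m)*(3 + L)) = 30*((3 + L)*(m + L/m)) = 30*(3 + L)*(m + L/m))
(1/(-2670232 - 2628410) + 1378588) + Y(1240, 995) = (1/(-2670232 - 2628410) + 1378588) + 30*(995**2 + 3*995 + 1240**2*(3 + 995))/1240 = (1/(-5298642) + 1378588) + 30*(1/1240)*(990025 + 2985 + 1537600*998) = (-1/5298642 + 1378588) + 30*(1/1240)*(990025 + 2985 + 1534524800) = 7304644277495/5298642 + 30*(1/1240)*1535517810 = 7304644277495/5298642 + 2303276715/62 = 3164281671231430/82128951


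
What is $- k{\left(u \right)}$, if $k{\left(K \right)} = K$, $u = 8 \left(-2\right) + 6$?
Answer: $10$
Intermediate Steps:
$u = -10$ ($u = -16 + 6 = -10$)
$- k{\left(u \right)} = \left(-1\right) \left(-10\right) = 10$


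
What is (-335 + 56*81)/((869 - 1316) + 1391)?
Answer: 4201/944 ≈ 4.4502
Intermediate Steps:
(-335 + 56*81)/((869 - 1316) + 1391) = (-335 + 4536)/(-447 + 1391) = 4201/944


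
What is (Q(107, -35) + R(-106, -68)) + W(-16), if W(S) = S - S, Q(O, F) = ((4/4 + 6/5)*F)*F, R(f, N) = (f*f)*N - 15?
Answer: -761368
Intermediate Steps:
R(f, N) = -15 + N*f**2 (R(f, N) = f**2*N - 15 = N*f**2 - 15 = -15 + N*f**2)
Q(O, F) = 11*F**2/5 (Q(O, F) = ((4*(1/4) + 6*(1/5))*F)*F = ((1 + 6/5)*F)*F = (11*F/5)*F = 11*F**2/5)
W(S) = 0
(Q(107, -35) + R(-106, -68)) + W(-16) = ((11/5)*(-35)**2 + (-15 - 68*(-106)**2)) + 0 = ((11/5)*1225 + (-15 - 68*11236)) + 0 = (2695 + (-15 - 764048)) + 0 = (2695 - 764063) + 0 = -761368 + 0 = -761368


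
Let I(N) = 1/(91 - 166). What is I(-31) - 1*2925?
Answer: -219376/75 ≈ -2925.0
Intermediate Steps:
I(N) = -1/75 (I(N) = 1/(-75) = -1/75)
I(-31) - 1*2925 = -1/75 - 1*2925 = -1/75 - 2925 = -219376/75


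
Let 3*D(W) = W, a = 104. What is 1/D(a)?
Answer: 3/104 ≈ 0.028846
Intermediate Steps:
D(W) = W/3
1/D(a) = 1/((⅓)*104) = 1/(104/3) = 3/104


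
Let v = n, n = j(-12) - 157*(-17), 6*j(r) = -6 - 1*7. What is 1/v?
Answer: 6/16001 ≈ 0.00037498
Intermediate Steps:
j(r) = -13/6 (j(r) = (-6 - 1*7)/6 = (-6 - 7)/6 = (1/6)*(-13) = -13/6)
n = 16001/6 (n = -13/6 - 157*(-17) = -13/6 + 2669 = 16001/6 ≈ 2666.8)
v = 16001/6 ≈ 2666.8
1/v = 1/(16001/6) = 6/16001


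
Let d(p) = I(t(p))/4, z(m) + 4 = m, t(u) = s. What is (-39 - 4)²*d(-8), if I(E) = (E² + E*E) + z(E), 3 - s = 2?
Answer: -1849/4 ≈ -462.25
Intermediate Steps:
s = 1 (s = 3 - 1*2 = 3 - 2 = 1)
t(u) = 1
z(m) = -4 + m
I(E) = -4 + E + 2*E² (I(E) = (E² + E*E) + (-4 + E) = (E² + E²) + (-4 + E) = 2*E² + (-4 + E) = -4 + E + 2*E²)
d(p) = -¼ (d(p) = (-4 + 1 + 2*1²)/4 = (-4 + 1 + 2*1)*(¼) = (-4 + 1 + 2)*(¼) = -1*¼ = -¼)
(-39 - 4)²*d(-8) = (-39 - 4)²*(-¼) = (-43)²*(-¼) = 1849*(-¼) = -1849/4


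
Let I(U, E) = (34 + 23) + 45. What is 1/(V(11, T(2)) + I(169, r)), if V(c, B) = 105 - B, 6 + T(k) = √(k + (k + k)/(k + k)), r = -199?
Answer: 71/15122 + √3/45366 ≈ 0.0047333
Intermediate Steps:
I(U, E) = 102 (I(U, E) = 57 + 45 = 102)
T(k) = -6 + √(1 + k) (T(k) = -6 + √(k + (k + k)/(k + k)) = -6 + √(k + (2*k)/((2*k))) = -6 + √(k + (2*k)*(1/(2*k))) = -6 + √(k + 1) = -6 + √(1 + k))
1/(V(11, T(2)) + I(169, r)) = 1/((105 - (-6 + √(1 + 2))) + 102) = 1/((105 - (-6 + √3)) + 102) = 1/((105 + (6 - √3)) + 102) = 1/((111 - √3) + 102) = 1/(213 - √3)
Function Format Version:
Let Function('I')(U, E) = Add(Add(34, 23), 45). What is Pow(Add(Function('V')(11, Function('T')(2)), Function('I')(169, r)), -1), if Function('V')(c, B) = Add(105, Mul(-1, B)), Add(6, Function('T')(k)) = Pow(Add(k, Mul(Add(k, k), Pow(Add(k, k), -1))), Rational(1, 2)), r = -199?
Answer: Add(Rational(71, 15122), Mul(Rational(1, 45366), Pow(3, Rational(1, 2)))) ≈ 0.0047333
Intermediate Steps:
Function('I')(U, E) = 102 (Function('I')(U, E) = Add(57, 45) = 102)
Function('T')(k) = Add(-6, Pow(Add(1, k), Rational(1, 2))) (Function('T')(k) = Add(-6, Pow(Add(k, Mul(Add(k, k), Pow(Add(k, k), -1))), Rational(1, 2))) = Add(-6, Pow(Add(k, Mul(Mul(2, k), Pow(Mul(2, k), -1))), Rational(1, 2))) = Add(-6, Pow(Add(k, Mul(Mul(2, k), Mul(Rational(1, 2), Pow(k, -1)))), Rational(1, 2))) = Add(-6, Pow(Add(k, 1), Rational(1, 2))) = Add(-6, Pow(Add(1, k), Rational(1, 2))))
Pow(Add(Function('V')(11, Function('T')(2)), Function('I')(169, r)), -1) = Pow(Add(Add(105, Mul(-1, Add(-6, Pow(Add(1, 2), Rational(1, 2))))), 102), -1) = Pow(Add(Add(105, Mul(-1, Add(-6, Pow(3, Rational(1, 2))))), 102), -1) = Pow(Add(Add(105, Add(6, Mul(-1, Pow(3, Rational(1, 2))))), 102), -1) = Pow(Add(Add(111, Mul(-1, Pow(3, Rational(1, 2)))), 102), -1) = Pow(Add(213, Mul(-1, Pow(3, Rational(1, 2)))), -1)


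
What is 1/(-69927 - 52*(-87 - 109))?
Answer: -1/59735 ≈ -1.6741e-5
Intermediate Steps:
1/(-69927 - 52*(-87 - 109)) = 1/(-69927 - 52*(-196)) = 1/(-69927 + 10192) = 1/(-59735) = -1/59735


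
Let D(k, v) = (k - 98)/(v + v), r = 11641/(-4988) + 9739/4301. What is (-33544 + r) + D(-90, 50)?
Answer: -17991856731261/536334700 ≈ -33546.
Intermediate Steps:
r = -1489809/21453388 (r = 11641*(-1/4988) + 9739*(1/4301) = -11641/4988 + 9739/4301 = -1489809/21453388 ≈ -0.069444)
D(k, v) = (-98 + k)/(2*v) (D(k, v) = (-98 + k)/((2*v)) = (-98 + k)*(1/(2*v)) = (-98 + k)/(2*v))
(-33544 + r) + D(-90, 50) = (-33544 - 1489809/21453388) + (½)*(-98 - 90)/50 = -719633936881/21453388 + (½)*(1/50)*(-188) = -719633936881/21453388 - 47/25 = -17991856731261/536334700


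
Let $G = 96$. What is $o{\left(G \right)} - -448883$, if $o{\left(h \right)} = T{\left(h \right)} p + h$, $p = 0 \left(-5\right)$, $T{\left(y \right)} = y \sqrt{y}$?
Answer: $448979$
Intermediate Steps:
$T{\left(y \right)} = y^{\frac{3}{2}}$
$p = 0$
$o{\left(h \right)} = h$ ($o{\left(h \right)} = h^{\frac{3}{2}} \cdot 0 + h = 0 + h = h$)
$o{\left(G \right)} - -448883 = 96 - -448883 = 96 + 448883 = 448979$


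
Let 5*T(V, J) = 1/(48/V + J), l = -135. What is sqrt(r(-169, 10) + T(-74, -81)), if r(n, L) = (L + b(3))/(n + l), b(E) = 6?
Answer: 8*I*sqrt(196365)/15105 ≈ 0.23469*I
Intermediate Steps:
T(V, J) = 1/(5*(J + 48/V)) (T(V, J) = 1/(5*(48/V + J)) = 1/(5*(J + 48/V)))
r(n, L) = (6 + L)/(-135 + n) (r(n, L) = (L + 6)/(n - 135) = (6 + L)/(-135 + n))
sqrt(r(-169, 10) + T(-74, -81)) = sqrt((6 + 10)/(-135 - 169) + (1/5)*(-74)/(48 - 81*(-74))) = sqrt(16/(-304) + (1/5)*(-74)/(48 + 5994)) = sqrt(-1/304*16 + (1/5)*(-74)/6042) = sqrt(-1/19 + (1/5)*(-74)*(1/6042)) = sqrt(-1/19 - 37/15105) = sqrt(-832/15105) = 8*I*sqrt(196365)/15105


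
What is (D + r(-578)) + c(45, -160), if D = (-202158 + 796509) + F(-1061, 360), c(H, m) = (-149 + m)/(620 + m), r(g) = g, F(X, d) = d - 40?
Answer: 273282471/460 ≈ 5.9409e+5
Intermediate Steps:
F(X, d) = -40 + d
c(H, m) = (-149 + m)/(620 + m)
D = 594671 (D = (-202158 + 796509) + (-40 + 360) = 594351 + 320 = 594671)
(D + r(-578)) + c(45, -160) = (594671 - 578) + (-149 - 160)/(620 - 160) = 594093 - 309/460 = 273282471/460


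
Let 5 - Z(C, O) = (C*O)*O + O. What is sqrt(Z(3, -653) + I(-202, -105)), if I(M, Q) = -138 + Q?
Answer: 2*I*sqrt(319703) ≈ 1130.8*I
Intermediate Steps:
Z(C, O) = 5 - O - C*O**2 (Z(C, O) = 5 - ((C*O)*O + O) = 5 - (C*O**2 + O) = 5 - (O + C*O**2) = 5 + (-O - C*O**2) = 5 - O - C*O**2)
sqrt(Z(3, -653) + I(-202, -105)) = sqrt((5 - 1*(-653) - 1*3*(-653)**2) + (-138 - 105)) = sqrt((5 + 653 - 1*3*426409) - 243) = sqrt((5 + 653 - 1279227) - 243) = sqrt(-1278569 - 243) = sqrt(-1278812) = 2*I*sqrt(319703)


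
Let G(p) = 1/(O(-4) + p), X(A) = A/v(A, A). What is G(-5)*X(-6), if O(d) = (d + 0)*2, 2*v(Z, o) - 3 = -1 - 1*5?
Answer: -4/13 ≈ -0.30769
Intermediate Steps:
v(Z, o) = -3/2 (v(Z, o) = 3/2 + (-1 - 1*5)/2 = 3/2 + (-1 - 5)/2 = 3/2 + (½)*(-6) = 3/2 - 3 = -3/2)
O(d) = 2*d (O(d) = d*2 = 2*d)
X(A) = -2*A/3 (X(A) = A/(-3/2) = A*(-⅔) = -2*A/3)
G(p) = 1/(-8 + p) (G(p) = 1/(2*(-4) + p) = 1/(-8 + p))
G(-5)*X(-6) = (-⅔*(-6))/(-8 - 5) = 4/(-13) = -1/13*4 = -4/13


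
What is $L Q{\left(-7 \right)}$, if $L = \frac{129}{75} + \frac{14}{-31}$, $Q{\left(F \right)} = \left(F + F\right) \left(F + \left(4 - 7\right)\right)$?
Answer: $\frac{27524}{155} \approx 177.57$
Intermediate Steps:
$Q{\left(F \right)} = 2 F \left(-3 + F\right)$ ($Q{\left(F \right)} = 2 F \left(F + \left(4 - 7\right)\right) = 2 F \left(F - 3\right) = 2 F \left(-3 + F\right)$)
$L = \frac{983}{775}$ ($L = 129 \cdot \frac{1}{75} + 14 \left(- \frac{1}{31}\right) = \frac{43}{25} - \frac{14}{31} = \frac{983}{775} \approx 1.2684$)
$L Q{\left(-7 \right)} = \frac{983 \cdot 2 \left(-7\right) \left(-3 - 7\right)}{775} = \frac{983 \cdot 2 \left(-7\right) \left(-10\right)}{775} = \frac{983}{775} \cdot 140 = \frac{27524}{155}$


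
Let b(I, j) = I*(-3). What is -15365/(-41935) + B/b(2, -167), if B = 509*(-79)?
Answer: 337268095/50322 ≈ 6702.2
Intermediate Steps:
b(I, j) = -3*I
B = -40211
-15365/(-41935) + B/b(2, -167) = -15365/(-41935) - 40211/((-3*2)) = -15365*(-1/41935) - 40211/(-6) = 3073/8387 - 40211*(-⅙) = 3073/8387 + 40211/6 = 337268095/50322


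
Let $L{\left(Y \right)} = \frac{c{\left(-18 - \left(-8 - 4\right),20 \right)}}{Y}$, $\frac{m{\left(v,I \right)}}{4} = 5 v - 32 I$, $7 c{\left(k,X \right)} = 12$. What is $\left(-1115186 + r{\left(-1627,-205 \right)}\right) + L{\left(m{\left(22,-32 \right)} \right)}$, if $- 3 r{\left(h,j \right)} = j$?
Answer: $- \frac{2950601345}{2646} \approx -1.1151 \cdot 10^{6}$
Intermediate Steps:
$r{\left(h,j \right)} = - \frac{j}{3}$
$c{\left(k,X \right)} = \frac{12}{7}$ ($c{\left(k,X \right)} = \frac{1}{7} \cdot 12 = \frac{12}{7}$)
$m{\left(v,I \right)} = - 128 I + 20 v$ ($m{\left(v,I \right)} = 4 \left(5 v - 32 I\right) = 4 \left(- 32 I + 5 v\right) = - 128 I + 20 v$)
$L{\left(Y \right)} = \frac{12}{7 Y}$
$\left(-1115186 + r{\left(-1627,-205 \right)}\right) + L{\left(m{\left(22,-32 \right)} \right)} = \left(-1115186 - - \frac{205}{3}\right) + \frac{12}{7 \left(\left(-128\right) \left(-32\right) + 20 \cdot 22\right)} = \left(-1115186 + \frac{205}{3}\right) + \frac{12}{7 \left(4096 + 440\right)} = - \frac{3345353}{3} + \frac{12}{7 \cdot 4536} = - \frac{3345353}{3} + \frac{12}{7} \cdot \frac{1}{4536} = - \frac{3345353}{3} + \frac{1}{2646} = - \frac{2950601345}{2646}$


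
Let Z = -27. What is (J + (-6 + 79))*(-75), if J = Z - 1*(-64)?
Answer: -8250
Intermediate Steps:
J = 37 (J = -27 - 1*(-64) = -27 + 64 = 37)
(J + (-6 + 79))*(-75) = (37 + (-6 + 79))*(-75) = (37 + 73)*(-75) = 110*(-75) = -8250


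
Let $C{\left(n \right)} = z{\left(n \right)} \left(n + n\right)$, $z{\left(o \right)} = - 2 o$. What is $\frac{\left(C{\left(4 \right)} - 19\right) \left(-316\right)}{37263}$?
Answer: $\frac{26228}{37263} \approx 0.70386$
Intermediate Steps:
$C{\left(n \right)} = - 4 n^{2}$ ($C{\left(n \right)} = - 2 n \left(n + n\right) = - 2 n 2 n = - 4 n^{2}$)
$\frac{\left(C{\left(4 \right)} - 19\right) \left(-316\right)}{37263} = \frac{\left(- 4 \cdot 4^{2} - 19\right) \left(-316\right)}{37263} = \left(\left(-4\right) 16 - 19\right) \left(-316\right) \frac{1}{37263} = \left(-64 - 19\right) \left(-316\right) \frac{1}{37263} = \left(-83\right) \left(-316\right) \frac{1}{37263} = 26228 \cdot \frac{1}{37263} = \frac{26228}{37263}$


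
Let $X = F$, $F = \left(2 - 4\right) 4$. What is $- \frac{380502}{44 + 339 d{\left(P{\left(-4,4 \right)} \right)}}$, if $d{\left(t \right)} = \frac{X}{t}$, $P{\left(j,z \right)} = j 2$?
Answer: $- \frac{380502}{383} \approx -993.48$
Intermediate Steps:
$P{\left(j,z \right)} = 2 j$
$F = -8$ ($F = \left(-2\right) 4 = -8$)
$X = -8$
$d{\left(t \right)} = - \frac{8}{t}$
$- \frac{380502}{44 + 339 d{\left(P{\left(-4,4 \right)} \right)}} = - \frac{380502}{44 + 339 \left(- \frac{8}{2 \left(-4\right)}\right)} = - \frac{380502}{44 + 339 \left(- \frac{8}{-8}\right)} = - \frac{380502}{44 + 339 \left(\left(-8\right) \left(- \frac{1}{8}\right)\right)} = - \frac{380502}{44 + 339 \cdot 1} = - \frac{380502}{44 + 339} = - \frac{380502}{383}$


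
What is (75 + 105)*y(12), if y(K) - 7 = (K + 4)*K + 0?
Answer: 35820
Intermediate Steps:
y(K) = 7 + K*(4 + K) (y(K) = 7 + ((K + 4)*K + 0) = 7 + ((4 + K)*K + 0) = 7 + (K*(4 + K) + 0) = 7 + K*(4 + K))
(75 + 105)*y(12) = (75 + 105)*(7 + 12² + 4*12) = 180*(7 + 144 + 48) = 180*199 = 35820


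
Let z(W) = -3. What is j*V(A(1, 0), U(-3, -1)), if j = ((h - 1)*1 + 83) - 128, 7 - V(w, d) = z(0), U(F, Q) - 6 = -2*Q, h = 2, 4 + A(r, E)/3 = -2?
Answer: -440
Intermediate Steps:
A(r, E) = -18 (A(r, E) = -12 + 3*(-2) = -12 - 6 = -18)
U(F, Q) = 6 - 2*Q
V(w, d) = 10 (V(w, d) = 7 - 1*(-3) = 7 + 3 = 10)
j = -44 (j = ((2 - 1)*1 + 83) - 128 = (1*1 + 83) - 128 = (1 + 83) - 128 = 84 - 128 = -44)
j*V(A(1, 0), U(-3, -1)) = -44*10 = -440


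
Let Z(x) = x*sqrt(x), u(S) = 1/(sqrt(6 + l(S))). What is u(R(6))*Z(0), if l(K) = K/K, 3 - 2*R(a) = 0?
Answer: 0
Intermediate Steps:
R(a) = 3/2 (R(a) = 3/2 - 1/2*0 = 3/2 + 0 = 3/2)
l(K) = 1
u(S) = sqrt(7)/7 (u(S) = 1/(sqrt(6 + 1)) = 1/(sqrt(7)) = sqrt(7)/7)
Z(x) = x**(3/2)
u(R(6))*Z(0) = (sqrt(7)/7)*0**(3/2) = (sqrt(7)/7)*0 = 0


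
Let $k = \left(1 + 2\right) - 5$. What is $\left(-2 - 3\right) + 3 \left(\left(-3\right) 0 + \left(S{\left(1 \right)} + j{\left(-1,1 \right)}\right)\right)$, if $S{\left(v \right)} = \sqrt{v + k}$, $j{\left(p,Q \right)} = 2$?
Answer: $1 + 3 i \approx 1.0 + 3.0 i$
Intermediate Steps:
$k = -2$ ($k = 3 - 5 = -2$)
$S{\left(v \right)} = \sqrt{-2 + v}$ ($S{\left(v \right)} = \sqrt{v - 2} = \sqrt{-2 + v}$)
$\left(-2 - 3\right) + 3 \left(\left(-3\right) 0 + \left(S{\left(1 \right)} + j{\left(-1,1 \right)}\right)\right) = \left(-2 - 3\right) + 3 \left(\left(-3\right) 0 + \left(\sqrt{-2 + 1} + 2\right)\right) = \left(-2 - 3\right) + 3 \left(0 + \left(\sqrt{-1} + 2\right)\right) = -5 + 3 \left(0 + \left(i + 2\right)\right) = -5 + 3 \left(0 + \left(2 + i\right)\right) = -5 + 3 \left(2 + i\right) = -5 + \left(6 + 3 i\right) = 1 + 3 i$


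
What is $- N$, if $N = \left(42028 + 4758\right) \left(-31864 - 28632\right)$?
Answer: $2830365856$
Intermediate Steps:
$N = -2830365856$ ($N = 46786 \left(-60496\right) = -2830365856$)
$- N = \left(-1\right) \left(-2830365856\right) = 2830365856$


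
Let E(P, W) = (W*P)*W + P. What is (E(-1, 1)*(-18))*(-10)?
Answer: -360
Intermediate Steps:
E(P, W) = P + P*W**2 (E(P, W) = (P*W)*W + P = P*W**2 + P = P + P*W**2)
(E(-1, 1)*(-18))*(-10) = (-(1 + 1**2)*(-18))*(-10) = (-(1 + 1)*(-18))*(-10) = (-1*2*(-18))*(-10) = -2*(-18)*(-10) = 36*(-10) = -360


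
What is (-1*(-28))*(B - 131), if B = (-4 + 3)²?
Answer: -3640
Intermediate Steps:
B = 1 (B = (-1)² = 1)
(-1*(-28))*(B - 131) = (-1*(-28))*(1 - 131) = 28*(-130) = -3640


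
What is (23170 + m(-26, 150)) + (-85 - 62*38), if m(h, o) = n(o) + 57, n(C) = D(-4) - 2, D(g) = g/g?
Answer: 20785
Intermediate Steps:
D(g) = 1
n(C) = -1 (n(C) = 1 - 2 = -1)
m(h, o) = 56 (m(h, o) = -1 + 57 = 56)
(23170 + m(-26, 150)) + (-85 - 62*38) = (23170 + 56) + (-85 - 62*38) = 23226 + (-85 - 2356) = 23226 - 2441 = 20785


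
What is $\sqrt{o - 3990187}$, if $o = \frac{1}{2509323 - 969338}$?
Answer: $\frac{i \sqrt{9462943143456852090}}{1539985} \approx 1997.5 i$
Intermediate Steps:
$o = \frac{1}{1539985} \approx 6.4936 \cdot 10^{-7}$
$\sqrt{o - 3990187} = \sqrt{\frac{1}{1539985} - 3990187} = \sqrt{- \frac{6144828127194}{1539985}} = \frac{i \sqrt{9462943143456852090}}{1539985}$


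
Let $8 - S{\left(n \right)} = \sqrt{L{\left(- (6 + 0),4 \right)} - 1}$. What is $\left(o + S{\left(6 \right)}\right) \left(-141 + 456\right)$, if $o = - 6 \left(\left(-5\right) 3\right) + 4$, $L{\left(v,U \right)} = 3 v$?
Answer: $32130 - 315 i \sqrt{19} \approx 32130.0 - 1373.1 i$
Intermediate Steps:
$S{\left(n \right)} = 8 - i \sqrt{19}$ ($S{\left(n \right)} = 8 - \sqrt{3 \left(- (6 + 0)\right) - 1} = 8 - \sqrt{3 \left(\left(-1\right) 6\right) - 1} = 8 - \sqrt{3 \left(-6\right) - 1} = 8 - \sqrt{-18 - 1} = 8 - \sqrt{-19} = 8 - i \sqrt{19}$)
$o = 94$ ($o = \left(-6\right) \left(-15\right) + 4 = 90 + 4 = 94$)
$\left(o + S{\left(6 \right)}\right) \left(-141 + 456\right) = \left(94 + \left(8 - i \sqrt{19}\right)\right) \left(-141 + 456\right) = \left(102 - i \sqrt{19}\right) 315 = 32130 - 315 i \sqrt{19}$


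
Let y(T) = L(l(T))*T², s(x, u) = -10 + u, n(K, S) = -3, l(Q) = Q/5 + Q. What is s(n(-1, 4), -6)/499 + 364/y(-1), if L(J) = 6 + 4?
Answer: 90738/2495 ≈ 36.368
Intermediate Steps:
l(Q) = 6*Q/5 (l(Q) = Q*(⅕) + Q = Q/5 + Q = 6*Q/5)
L(J) = 10
y(T) = 10*T²
s(n(-1, 4), -6)/499 + 364/y(-1) = (-10 - 6)/499 + 364/((10*(-1)²)) = -16*1/499 + 364/((10*1)) = -16/499 + 364/10 = -16/499 + 364*(⅒) = -16/499 + 182/5 = 90738/2495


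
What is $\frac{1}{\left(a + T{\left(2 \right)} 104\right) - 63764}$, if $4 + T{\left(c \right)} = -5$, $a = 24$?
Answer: $- \frac{1}{64676} \approx -1.5462 \cdot 10^{-5}$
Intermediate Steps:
$T{\left(c \right)} = -9$ ($T{\left(c \right)} = -4 - 5 = -9$)
$\frac{1}{\left(a + T{\left(2 \right)} 104\right) - 63764} = \frac{1}{\left(24 - 936\right) - 63764} = \frac{1}{-912 - 63764} = \frac{1}{-64676} = - \frac{1}{64676}$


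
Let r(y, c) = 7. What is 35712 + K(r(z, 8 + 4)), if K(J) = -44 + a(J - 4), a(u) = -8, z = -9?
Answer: 35660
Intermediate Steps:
K(J) = -52 (K(J) = -44 - 8 = -52)
35712 + K(r(z, 8 + 4)) = 35712 - 52 = 35660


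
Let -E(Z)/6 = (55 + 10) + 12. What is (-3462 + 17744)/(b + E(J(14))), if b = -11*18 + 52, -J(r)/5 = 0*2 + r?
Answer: -7141/304 ≈ -23.490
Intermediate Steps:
J(r) = -5*r (J(r) = -5*(0*2 + r) = -5*(0 + r) = -5*r)
E(Z) = -462 (E(Z) = -6*((55 + 10) + 12) = -6*(65 + 12) = -6*77 = -462)
b = -146 (b = -198 + 52 = -146)
(-3462 + 17744)/(b + E(J(14))) = (-3462 + 17744)/(-146 - 462) = 14282/(-608) = 14282*(-1/608) = -7141/304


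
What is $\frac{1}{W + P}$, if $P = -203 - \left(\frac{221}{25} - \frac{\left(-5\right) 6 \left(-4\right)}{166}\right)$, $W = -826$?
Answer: $- \frac{2075}{2152018} \approx -0.00096421$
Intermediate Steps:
$P = - \frac{438068}{2075}$ ($P = -203 - \left(\frac{221}{25} - \left(-30\right) \left(-4\right) \frac{1}{166}\right) = -203 + \left(120 \cdot \frac{1}{166} - \frac{221}{25}\right) = -203 + \left(\frac{60}{83} - \frac{221}{25}\right) = -203 - \frac{16843}{2075} = - \frac{438068}{2075} \approx -211.12$)
$\frac{1}{W + P} = \frac{1}{-826 - \frac{438068}{2075}} = \frac{1}{- \frac{2152018}{2075}} = - \frac{2075}{2152018}$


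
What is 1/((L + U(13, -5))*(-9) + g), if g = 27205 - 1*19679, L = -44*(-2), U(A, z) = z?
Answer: 1/6779 ≈ 0.00014751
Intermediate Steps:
L = 88
g = 7526 (g = 27205 - 19679 = 7526)
1/((L + U(13, -5))*(-9) + g) = 1/((88 - 5)*(-9) + 7526) = 1/(83*(-9) + 7526) = 1/(-747 + 7526) = 1/6779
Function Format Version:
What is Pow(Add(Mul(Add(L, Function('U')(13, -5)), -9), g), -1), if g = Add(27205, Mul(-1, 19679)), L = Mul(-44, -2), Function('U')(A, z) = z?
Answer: Rational(1, 6779) ≈ 0.00014751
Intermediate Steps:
L = 88
g = 7526 (g = Add(27205, -19679) = 7526)
Pow(Add(Mul(Add(L, Function('U')(13, -5)), -9), g), -1) = Pow(Add(Mul(Add(88, -5), -9), 7526), -1) = Pow(Add(Mul(83, -9), 7526), -1) = Pow(Add(-747, 7526), -1) = Pow(6779, -1) = Rational(1, 6779)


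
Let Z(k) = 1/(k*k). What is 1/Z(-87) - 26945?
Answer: -19376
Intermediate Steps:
Z(k) = k⁻²
1/Z(-87) - 26945 = 1/((-87)⁻²) - 26945 = 1/(1/7569) - 26945 = 7569 - 26945 = -19376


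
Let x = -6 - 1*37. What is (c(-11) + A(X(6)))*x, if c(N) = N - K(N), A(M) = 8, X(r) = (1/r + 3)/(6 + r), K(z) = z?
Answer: -344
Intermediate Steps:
X(r) = (3 + 1/r)/(6 + r)
c(N) = 0 (c(N) = N - N = 0)
x = -43 (x = -6 - 37 = -43)
(c(-11) + A(X(6)))*x = (0 + 8)*(-43) = 8*(-43) = -344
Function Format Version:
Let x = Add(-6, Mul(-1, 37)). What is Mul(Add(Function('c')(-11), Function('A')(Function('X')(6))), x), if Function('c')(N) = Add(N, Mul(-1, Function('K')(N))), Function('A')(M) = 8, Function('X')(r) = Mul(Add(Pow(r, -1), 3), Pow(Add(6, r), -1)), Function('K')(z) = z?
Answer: -344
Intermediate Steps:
Function('X')(r) = Mul(Pow(Add(6, r), -1), Add(3, Pow(r, -1))) (Function('X')(r) = Mul(Add(3, Pow(r, -1)), Pow(Add(6, r), -1)) = Mul(Pow(Add(6, r), -1), Add(3, Pow(r, -1))))
Function('c')(N) = 0 (Function('c')(N) = Add(N, Mul(-1, N)) = 0)
x = -43 (x = Add(-6, -37) = -43)
Mul(Add(Function('c')(-11), Function('A')(Function('X')(6))), x) = Mul(Add(0, 8), -43) = Mul(8, -43) = -344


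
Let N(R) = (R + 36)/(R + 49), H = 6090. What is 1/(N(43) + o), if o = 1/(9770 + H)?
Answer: 182390/156629 ≈ 1.1645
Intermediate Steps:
N(R) = (36 + R)/(49 + R)
o = 1/15860 (o = 1/(9770 + 6090) = 1/15860 ≈ 6.3052e-5)
1/(N(43) + o) = 1/((36 + 43)/(49 + 43) + 1/15860) = 1/(79/92 + 1/15860) = 1/(156629/182390) = 182390/156629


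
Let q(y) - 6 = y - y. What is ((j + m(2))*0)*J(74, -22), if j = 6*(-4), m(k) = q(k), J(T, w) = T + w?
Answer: 0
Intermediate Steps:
q(y) = 6 (q(y) = 6 + (y - y) = 6 + 0 = 6)
m(k) = 6
j = -24
((j + m(2))*0)*J(74, -22) = ((-24 + 6)*0)*(74 - 22) = -18*0*52 = 0*52 = 0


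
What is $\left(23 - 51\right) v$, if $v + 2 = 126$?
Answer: $-3472$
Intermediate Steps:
$v = 124$ ($v = -2 + 126 = 124$)
$\left(23 - 51\right) v = \left(23 - 51\right) 124 = \left(-28\right) 124 = -3472$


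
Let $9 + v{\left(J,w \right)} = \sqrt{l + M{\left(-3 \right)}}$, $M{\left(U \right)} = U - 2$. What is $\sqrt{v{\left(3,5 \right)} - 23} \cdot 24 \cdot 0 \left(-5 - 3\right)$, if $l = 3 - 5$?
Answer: $0$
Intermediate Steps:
$M{\left(U \right)} = -2 + U$
$l = -2$
$v{\left(J,w \right)} = -9 + i \sqrt{7}$ ($v{\left(J,w \right)} = -9 + \sqrt{-2 - 5} = -9 + \sqrt{-7} = -9 + i \sqrt{7}$)
$\sqrt{v{\left(3,5 \right)} - 23} \cdot 24 \cdot 0 \left(-5 - 3\right) = \sqrt{\left(-9 + i \sqrt{7}\right) - 23} \cdot 24 \cdot 0 \left(-5 - 3\right) = \sqrt{-32 + i \sqrt{7}} \cdot 24 \cdot 0 \left(-8\right) = 24 \sqrt{-32 + i \sqrt{7}} \cdot 0 = 0$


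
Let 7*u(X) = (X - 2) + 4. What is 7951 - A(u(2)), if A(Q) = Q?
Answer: 55653/7 ≈ 7950.4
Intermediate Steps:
u(X) = 2/7 + X/7 (u(X) = ((X - 2) + 4)/7 = ((-2 + X) + 4)/7 = (2 + X)/7 = 2/7 + X/7)
7951 - A(u(2)) = 7951 - (2/7 + (⅐)*2) = 7951 - (2/7 + 2/7) = 7951 - 1*4/7 = 7951 - 4/7 = 55653/7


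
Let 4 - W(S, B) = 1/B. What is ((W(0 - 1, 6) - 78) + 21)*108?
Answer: -5742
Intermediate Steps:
W(S, B) = 4 - 1/B
((W(0 - 1, 6) - 78) + 21)*108 = (((4 - 1/6) - 78) + 21)*108 = ((23/6 - 78) + 21)*108 = (-445/6 + 21)*108 = -319/6*108 = -5742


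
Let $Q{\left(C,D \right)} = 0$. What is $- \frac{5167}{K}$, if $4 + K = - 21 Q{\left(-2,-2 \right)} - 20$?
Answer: $\frac{5167}{24} \approx 215.29$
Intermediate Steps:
$K = -24$ ($K = -4 - 20 = -24$)
$- \frac{5167}{K} = - \frac{5167}{-24} = \left(-5167\right) \left(- \frac{1}{24}\right) = \frac{5167}{24}$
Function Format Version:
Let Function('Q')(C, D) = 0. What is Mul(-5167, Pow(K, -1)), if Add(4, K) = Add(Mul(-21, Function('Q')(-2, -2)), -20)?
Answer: Rational(5167, 24) ≈ 215.29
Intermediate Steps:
K = -24 (K = Add(-4, Add(Mul(-21, 0), -20)) = Add(-4, Add(0, -20)) = Add(-4, -20) = -24)
Mul(-5167, Pow(K, -1)) = Mul(-5167, Pow(-24, -1)) = Mul(-5167, Rational(-1, 24)) = Rational(5167, 24)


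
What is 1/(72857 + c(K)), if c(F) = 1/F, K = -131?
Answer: 131/9544266 ≈ 1.3726e-5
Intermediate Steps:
1/(72857 + c(K)) = 1/(72857 + 1/(-131)) = 1/(72857 - 1/131) = 1/(9544266/131) = 131/9544266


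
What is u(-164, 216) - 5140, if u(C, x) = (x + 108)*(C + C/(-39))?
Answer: -739876/13 ≈ -56914.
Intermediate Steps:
u(C, x) = 38*C*(108 + x)/39 (u(C, x) = (108 + x)*(C + C*(-1/39)) = (108 + x)*(C - C/39) = (108 + x)*(38*C/39) = 38*C*(108 + x)/39)
u(-164, 216) - 5140 = (38/39)*(-164)*(108 + 216) - 5140 = (38/39)*(-164)*324 - 5140 = -673056/13 - 5140 = -739876/13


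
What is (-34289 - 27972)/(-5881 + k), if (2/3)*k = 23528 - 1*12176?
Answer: -62261/11147 ≈ -5.5854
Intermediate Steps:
k = 17028 (k = 3*(23528 - 1*12176)/2 = 3*(23528 - 12176)/2 = (3/2)*11352 = 17028)
(-34289 - 27972)/(-5881 + k) = (-34289 - 27972)/(-5881 + 17028) = -62261/11147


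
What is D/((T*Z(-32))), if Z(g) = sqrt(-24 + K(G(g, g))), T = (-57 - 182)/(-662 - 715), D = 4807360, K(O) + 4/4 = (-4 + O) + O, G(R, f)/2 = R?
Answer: -6619734720*I*sqrt(157)/37523 ≈ -2.2105e+6*I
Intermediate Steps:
G(R, f) = 2*R
K(O) = -5 + 2*O (K(O) = -1 + ((-4 + O) + O) = -1 + (-4 + 2*O) = -5 + 2*O)
T = 239/1377 (T = -239/(-1377) = -239*(-1/1377) = 239/1377 ≈ 0.17357)
Z(g) = sqrt(-29 + 4*g) (Z(g) = sqrt(-24 + (-5 + 2*(2*g))) = sqrt(-24 + (-5 + 4*g)) = sqrt(-29 + 4*g))
D/((T*Z(-32))) = 4807360/((239*sqrt(-29 + 4*(-32))/1377)) = 4807360/((239*sqrt(-29 - 128)/1377)) = 4807360/((239*sqrt(-157)/1377)) = 4807360/((239*(I*sqrt(157))/1377)) = 4807360/((239*I*sqrt(157)/1377)) = 4807360*(-1377*I*sqrt(157)/37523) = -6619734720*I*sqrt(157)/37523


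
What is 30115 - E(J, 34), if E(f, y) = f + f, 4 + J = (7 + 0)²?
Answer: 30025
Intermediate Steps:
J = 45 (J = -4 + (7 + 0)² = -4 + 7² = -4 + 49 = 45)
E(f, y) = 2*f
30115 - E(J, 34) = 30115 - 2*45 = 30115 - 1*90 = 30115 - 90 = 30025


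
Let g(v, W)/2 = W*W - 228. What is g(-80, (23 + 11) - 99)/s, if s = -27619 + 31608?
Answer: 7994/3989 ≈ 2.0040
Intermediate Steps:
g(v, W) = -456 + 2*W² (g(v, W) = 2*(W*W - 228) = 2*(W² - 228) = 2*(-228 + W²) = -456 + 2*W²)
s = 3989
g(-80, (23 + 11) - 99)/s = (-456 + 2*((23 + 11) - 99)²)/3989 = (-456 + 2*(34 - 99)²)*(1/3989) = (-456 + 2*(-65)²)*(1/3989) = (-456 + 2*4225)*(1/3989) = (-456 + 8450)*(1/3989) = 7994*(1/3989) = 7994/3989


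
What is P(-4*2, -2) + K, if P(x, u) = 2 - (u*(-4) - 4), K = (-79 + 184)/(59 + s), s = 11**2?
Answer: -17/12 ≈ -1.4167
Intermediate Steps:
s = 121
K = 7/12 (K = (-79 + 184)/(59 + 121) = 105/180 = 105*(1/180) = 7/12 ≈ 0.58333)
P(x, u) = 6 + 4*u (P(x, u) = 2 - (-4*u - 4) = 2 - (-4 - 4*u) = 2 + (4 + 4*u) = 6 + 4*u)
P(-4*2, -2) + K = (6 + 4*(-2)) + 7/12 = (6 - 8) + 7/12 = -2 + 7/12 = -17/12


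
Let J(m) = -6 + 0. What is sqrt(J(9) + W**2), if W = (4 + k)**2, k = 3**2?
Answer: sqrt(28555) ≈ 168.98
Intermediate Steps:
k = 9
J(m) = -6
W = 169 (W = (4 + 9)**2 = 13**2 = 169)
sqrt(J(9) + W**2) = sqrt(-6 + 169**2) = sqrt(-6 + 28561) = sqrt(28555)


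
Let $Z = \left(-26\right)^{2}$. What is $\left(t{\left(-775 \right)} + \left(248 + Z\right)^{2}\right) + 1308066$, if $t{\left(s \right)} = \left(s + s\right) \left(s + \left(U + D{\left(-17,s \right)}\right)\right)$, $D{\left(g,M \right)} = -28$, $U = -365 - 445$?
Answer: $4661992$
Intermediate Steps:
$U = -810$
$Z = 676$
$t{\left(s \right)} = 2 s \left(-838 + s\right)$ ($t{\left(s \right)} = \left(s + s\right) \left(s - 838\right) = 2 s \left(s - 838\right) = 2 s \left(-838 + s\right)$)
$\left(t{\left(-775 \right)} + \left(248 + Z\right)^{2}\right) + 1308066 = \left(2 \left(-775\right) \left(-838 - 775\right) + \left(248 + 676\right)^{2}\right) + 1308066 = \left(2 \left(-775\right) \left(-1613\right) + 924^{2}\right) + 1308066 = \left(2500150 + 853776\right) + 1308066 = 3353926 + 1308066 = 4661992$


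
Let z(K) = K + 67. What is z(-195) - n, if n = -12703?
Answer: 12575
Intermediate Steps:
z(K) = 67 + K
z(-195) - n = (67 - 195) - 1*(-12703) = -128 + 12703 = 12575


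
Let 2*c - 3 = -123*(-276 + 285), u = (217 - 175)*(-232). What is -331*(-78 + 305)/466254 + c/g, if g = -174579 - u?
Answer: -449179081/2846480670 ≈ -0.15780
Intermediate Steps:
u = -9744 (u = 42*(-232) = -9744)
g = -164835 (g = -174579 - 1*(-9744) = -174579 + 9744 = -164835)
c = -552 (c = 3/2 + (-123*(-276 + 285))/2 = 3/2 + (-123*9)/2 = 3/2 + (½)*(-1107) = 3/2 - 1107/2 = -552)
-331*(-78 + 305)/466254 + c/g = -331*(-78 + 305)/466254 - 552/(-164835) = -331*227*(1/466254) - 552*(-1/164835) = -75137*1/466254 + 184/54945 = -75137/466254 + 184/54945 = -449179081/2846480670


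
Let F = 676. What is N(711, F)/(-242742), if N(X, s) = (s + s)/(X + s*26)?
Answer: -676/2219511477 ≈ -3.0457e-7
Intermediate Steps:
N(X, s) = 2*s/(X + 26*s) (N(X, s) = (2*s)/(X + 26*s) = 2*s/(X + 26*s))
N(711, F)/(-242742) = (2*676/(711 + 26*676))/(-242742) = (2*676/(711 + 17576))*(-1/242742) = (2*676/18287)*(-1/242742) = (2*676*(1/18287))*(-1/242742) = (1352/18287)*(-1/242742) = -676/2219511477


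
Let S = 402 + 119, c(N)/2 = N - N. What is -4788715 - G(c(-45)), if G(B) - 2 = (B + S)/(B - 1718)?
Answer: -8227015285/1718 ≈ -4.7887e+6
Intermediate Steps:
c(N) = 0 (c(N) = 2*(N - N) = 2*0 = 0)
S = 521
G(B) = 2 + (521 + B)/(-1718 + B) (G(B) = 2 + (B + 521)/(B - 1718) = 2 + (521 + B)/(-1718 + B))
-4788715 - G(c(-45)) = -4788715 - (-2915 + 3*0)/(-1718 + 0) = -4788715 - (-2915 + 0)/(-1718) = -4788715 - (-1)*(-2915)/1718 = -4788715 - 1*2915/1718 = -4788715 - 2915/1718 = -8227015285/1718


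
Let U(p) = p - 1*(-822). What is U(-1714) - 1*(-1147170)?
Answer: 1146278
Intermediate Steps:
U(p) = 822 + p (U(p) = p + 822 = 822 + p)
U(-1714) - 1*(-1147170) = (822 - 1714) - 1*(-1147170) = -892 + 1147170 = 1146278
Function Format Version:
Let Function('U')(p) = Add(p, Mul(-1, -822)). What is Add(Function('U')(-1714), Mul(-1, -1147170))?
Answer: 1146278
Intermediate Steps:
Function('U')(p) = Add(822, p) (Function('U')(p) = Add(p, 822) = Add(822, p))
Add(Function('U')(-1714), Mul(-1, -1147170)) = Add(Add(822, -1714), Mul(-1, -1147170)) = Add(-892, 1147170) = 1146278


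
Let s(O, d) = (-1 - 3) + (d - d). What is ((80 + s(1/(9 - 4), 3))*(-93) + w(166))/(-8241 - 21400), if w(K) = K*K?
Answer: -20488/29641 ≈ -0.69121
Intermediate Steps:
w(K) = K**2
s(O, d) = -4 (s(O, d) = -4 + 0 = -4)
((80 + s(1/(9 - 4), 3))*(-93) + w(166))/(-8241 - 21400) = ((80 - 4)*(-93) + 166**2)/(-8241 - 21400) = (76*(-93) + 27556)/(-29641) = (-7068 + 27556)*(-1/29641) = 20488*(-1/29641) = -20488/29641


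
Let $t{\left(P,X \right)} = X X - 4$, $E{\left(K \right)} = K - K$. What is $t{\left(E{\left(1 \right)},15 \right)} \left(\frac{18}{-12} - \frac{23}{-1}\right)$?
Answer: $\frac{9503}{2} \approx 4751.5$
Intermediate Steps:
$E{\left(K \right)} = 0$
$t{\left(P,X \right)} = -4 + X^{2}$ ($t{\left(P,X \right)} = X^{2} - 4 = -4 + X^{2}$)
$t{\left(E{\left(1 \right)},15 \right)} \left(\frac{18}{-12} - \frac{23}{-1}\right) = \left(-4 + 15^{2}\right) \left(\frac{18}{-12} - \frac{23}{-1}\right) = \left(-4 + 225\right) \left(18 \left(- \frac{1}{12}\right) - -23\right) = 221 \left(- \frac{3}{2} + 23\right) = 221 \cdot \frac{43}{2} = \frac{9503}{2}$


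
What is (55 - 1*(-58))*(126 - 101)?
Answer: 2825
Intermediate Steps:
(55 - 1*(-58))*(126 - 101) = (55 + 58)*25 = 113*25 = 2825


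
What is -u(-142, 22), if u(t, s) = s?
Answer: -22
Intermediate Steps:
-u(-142, 22) = -1*22 = -22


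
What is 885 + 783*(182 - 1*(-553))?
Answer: 576390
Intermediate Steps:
885 + 783*(182 - 1*(-553)) = 885 + 783*(182 + 553) = 885 + 783*735 = 885 + 575505 = 576390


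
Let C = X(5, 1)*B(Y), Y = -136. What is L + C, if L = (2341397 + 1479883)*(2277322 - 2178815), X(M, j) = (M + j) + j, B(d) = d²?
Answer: 376422958432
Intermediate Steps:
X(M, j) = M + 2*j
L = 376422828960 (L = 3821280*98507 = 376422828960)
C = 129472 (C = (5 + 2*1)*(-136)² = (5 + 2)*18496 = 7*18496 = 129472)
L + C = 376422828960 + 129472 = 376422958432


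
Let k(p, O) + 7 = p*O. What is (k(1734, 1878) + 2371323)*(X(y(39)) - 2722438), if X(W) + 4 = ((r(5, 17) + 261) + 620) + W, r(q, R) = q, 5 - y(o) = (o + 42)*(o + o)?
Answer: -15351813866392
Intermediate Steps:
y(o) = 5 - 2*o*(42 + o) (y(o) = 5 - (o + 42)*(o + o) = 5 - (42 + o)*2*o = 5 - 2*o*(42 + o))
k(p, O) = -7 + O*p (k(p, O) = -7 + p*O = -7 + O*p)
X(W) = 882 + W (X(W) = -4 + (((5 + 261) + 620) + W) = -4 + ((266 + 620) + W) = -4 + (886 + W) = 882 + W)
(k(1734, 1878) + 2371323)*(X(y(39)) - 2722438) = ((-7 + 1878*1734) + 2371323)*((882 + (5 - 84*39 - 2*39²)) - 2722438) = ((-7 + 3256452) + 2371323)*((882 + (5 - 3276 - 2*1521)) - 2722438) = (3256445 + 2371323)*((882 + (5 - 3276 - 3042)) - 2722438) = 5627768*((882 - 6313) - 2722438) = 5627768*(-5431 - 2722438) = 5627768*(-2727869) = -15351813866392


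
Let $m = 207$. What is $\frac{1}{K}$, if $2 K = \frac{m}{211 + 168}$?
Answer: $\frac{758}{207} \approx 3.6618$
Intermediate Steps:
$K = \frac{207}{758}$ ($K = \frac{\frac{1}{211 + 168} \cdot 207}{2} = \frac{\frac{1}{379} \cdot 207}{2} = \frac{1}{2} \cdot \frac{207}{379} = \frac{207}{758} \approx 0.27309$)
$\frac{1}{K} = \frac{1}{\frac{207}{758}} = \frac{758}{207}$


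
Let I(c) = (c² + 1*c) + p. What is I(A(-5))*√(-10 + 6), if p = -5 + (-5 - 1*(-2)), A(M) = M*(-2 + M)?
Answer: 2504*I ≈ 2504.0*I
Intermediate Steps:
p = -8 (p = -5 + (-5 + 2) = -5 - 3 = -8)
I(c) = -8 + c + c² (I(c) = (c² + 1*c) - 8 = (c² + c) - 8 = (c + c²) - 8 = -8 + c + c²)
I(A(-5))*√(-10 + 6) = (-8 - 5*(-2 - 5) + (-5*(-2 - 5))²)*√(-10 + 6) = (-8 - 5*(-7) + (-5*(-7))²)*√(-4) = (-8 + 35 + 35²)*(2*I) = (-8 + 35 + 1225)*(2*I) = 1252*(2*I) = 2504*I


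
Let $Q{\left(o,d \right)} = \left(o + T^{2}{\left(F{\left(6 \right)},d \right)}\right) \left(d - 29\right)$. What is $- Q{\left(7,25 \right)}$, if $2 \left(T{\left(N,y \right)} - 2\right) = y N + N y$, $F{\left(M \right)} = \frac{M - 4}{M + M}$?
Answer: $\frac{1621}{9} \approx 180.11$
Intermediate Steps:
$F{\left(M \right)} = \frac{-4 + M}{2 M}$
$T{\left(N,y \right)} = 2 + N y$ ($T{\left(N,y \right)} = 2 + \frac{y N + N y}{2} = 2 + \frac{N y + N y}{2} = 2 + \frac{2 N y}{2} = 2 + N y$)
$Q{\left(o,d \right)} = \left(-29 + d\right) \left(o + \left(2 + \frac{d}{6}\right)^{2}\right)$ ($Q{\left(o,d \right)} = \left(o + \left(2 + \frac{-4 + 6}{2 \cdot 6} d\right)^{2}\right) \left(d - 29\right) = \left(o + \left(2 + \frac{1}{2} \cdot \frac{1}{6} \cdot 2 d\right)^{2}\right) \left(-29 + d\right) = \left(o + \left(2 + \frac{d}{6}\right)^{2}\right) \left(-29 + d\right) = \left(-29 + d\right) \left(o + \left(2 + \frac{d}{6}\right)^{2}\right)$)
$- Q{\left(7,25 \right)} = - (\left(-29\right) 7 - \frac{29 \left(12 + 25\right)^{2}}{36} + 25 \cdot 7 + \frac{1}{36} \cdot 25 \left(12 + 25\right)^{2}) = - (-203 - \frac{29 \cdot 37^{2}}{36} + 175 + \frac{1}{36} \cdot 25 \cdot 37^{2}) = - (-203 - \frac{39701}{36} + 175 + \frac{1}{36} \cdot 25 \cdot 1369) = - (-203 - \frac{39701}{36} + 175 + \frac{34225}{36}) = \left(-1\right) \left(- \frac{1621}{9}\right) = \frac{1621}{9}$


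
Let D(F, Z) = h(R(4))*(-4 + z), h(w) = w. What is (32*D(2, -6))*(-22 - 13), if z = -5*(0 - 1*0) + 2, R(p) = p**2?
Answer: 35840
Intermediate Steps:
z = 2 (z = -5*(0 + 0) + 2 = -5*0 + 2 = 0 + 2 = 2)
D(F, Z) = -32 (D(F, Z) = 4**2*(-4 + 2) = 16*(-2) = -32)
(32*D(2, -6))*(-22 - 13) = (32*(-32))*(-22 - 13) = -1024*(-35) = 35840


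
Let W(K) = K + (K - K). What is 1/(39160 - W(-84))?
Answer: 1/39244 ≈ 2.5482e-5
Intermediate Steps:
W(K) = K (W(K) = K + 0 = K)
1/(39160 - W(-84)) = 1/(39160 - 1*(-84)) = 1/(39160 + 84) = 1/39244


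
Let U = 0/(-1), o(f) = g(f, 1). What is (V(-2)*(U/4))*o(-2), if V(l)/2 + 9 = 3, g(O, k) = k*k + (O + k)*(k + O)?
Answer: 0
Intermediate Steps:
g(O, k) = k**2 + (O + k)**2 (g(O, k) = k**2 + (O + k)*(O + k) = k**2 + (O + k)**2)
V(l) = -12 (V(l) = -18 + 2*3 = -18 + 6 = -12)
o(f) = 1 + (1 + f)**2 (o(f) = 1**2 + (f + 1)**2 = 1 + (1 + f)**2)
U = 0 (U = 0*(-1) = 0)
(V(-2)*(U/4))*o(-2) = (-0/4)*(1 + (1 - 2)**2) = (-0/4)*(1 + (-1)**2) = (-12*0)*(1 + 1) = 0*2 = 0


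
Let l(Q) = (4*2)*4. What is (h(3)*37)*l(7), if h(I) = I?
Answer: 3552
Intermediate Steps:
l(Q) = 32 (l(Q) = 8*4 = 32)
(h(3)*37)*l(7) = (3*37)*32 = 111*32 = 3552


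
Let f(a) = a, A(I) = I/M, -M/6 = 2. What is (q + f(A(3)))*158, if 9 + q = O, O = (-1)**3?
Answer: -3239/2 ≈ -1619.5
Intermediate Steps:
M = -12 (M = -6*2 = -12)
A(I) = -I/12 (A(I) = I/(-12) = I*(-1/12) = -I/12)
O = -1
q = -10 (q = -9 - 1 = -10)
(q + f(A(3)))*158 = (-10 - 1/12*3)*158 = (-10 - 1/4)*158 = -41/4*158 = -3239/2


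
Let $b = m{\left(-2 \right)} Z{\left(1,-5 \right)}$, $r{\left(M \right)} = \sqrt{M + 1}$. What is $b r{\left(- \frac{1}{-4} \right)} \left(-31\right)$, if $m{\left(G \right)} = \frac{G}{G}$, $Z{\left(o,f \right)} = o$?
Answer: $- \frac{31 \sqrt{5}}{2} \approx -34.659$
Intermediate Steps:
$m{\left(G \right)} = 1$
$r{\left(M \right)} = \sqrt{1 + M}$
$b = 1$ ($b = 1 \cdot 1 = 1$)
$b r{\left(- \frac{1}{-4} \right)} \left(-31\right) = 1 \sqrt{1 - \frac{1}{-4}} \left(-31\right) = 1 \sqrt{1 - - \frac{1}{4}} \left(-31\right) = 1 \sqrt{1 + \frac{1}{4}} \left(-31\right) = 1 \sqrt{\frac{5}{4}} \left(-31\right) = 1 \frac{\sqrt{5}}{2} \left(-31\right) = \frac{\sqrt{5}}{2} \left(-31\right) = - \frac{31 \sqrt{5}}{2}$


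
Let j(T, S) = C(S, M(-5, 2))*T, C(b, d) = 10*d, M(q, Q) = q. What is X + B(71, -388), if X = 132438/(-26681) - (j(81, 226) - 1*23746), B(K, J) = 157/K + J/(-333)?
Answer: 17533240357783/630818883 ≈ 27794.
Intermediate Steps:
j(T, S) = -50*T (j(T, S) = (10*(-5))*T = -50*T)
B(K, J) = 157/K - J/333 (B(K, J) = 157/K + J*(-1/333) = 157/K - J/333)
X = 741492638/26681 (X = 132438/(-26681) - (-50*81 - 1*23746) = 132438*(-1/26681) - (-4050 - 23746) = -132438/26681 - 1*(-27796) = -132438/26681 + 27796 = 741492638/26681 ≈ 27791.)
X + B(71, -388) = 741492638/26681 + (157/71 - 1/333*(-388)) = 741492638/26681 + (157*(1/71) + 388/333) = 741492638/26681 + (157/71 + 388/333) = 741492638/26681 + 79829/23643 = 17533240357783/630818883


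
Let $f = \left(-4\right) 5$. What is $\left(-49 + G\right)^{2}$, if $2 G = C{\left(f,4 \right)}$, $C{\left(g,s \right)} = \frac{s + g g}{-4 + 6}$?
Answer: $2704$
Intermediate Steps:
$f = -20$
$C{\left(g,s \right)} = \frac{s}{2} + \frac{g^{2}}{2}$ ($C{\left(g,s \right)} = \frac{s + g^{2}}{2} = \left(s + g^{2}\right) \frac{1}{2} = \frac{s}{2} + \frac{g^{2}}{2}$)
$G = 101$ ($G = \frac{\frac{1}{2} \cdot 4 + \frac{\left(-20\right)^{2}}{2}}{2} = \frac{2 + \frac{1}{2} \cdot 400}{2} = \frac{2 + 200}{2} = \frac{1}{2} \cdot 202 = 101$)
$\left(-49 + G\right)^{2} = \left(-49 + 101\right)^{2} = 52^{2} = 2704$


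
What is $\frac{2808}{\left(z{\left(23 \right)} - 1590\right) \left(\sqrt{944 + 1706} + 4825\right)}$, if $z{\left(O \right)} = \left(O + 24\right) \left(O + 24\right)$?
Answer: $\frac{180648}{192120887} - \frac{936 \sqrt{106}}{960604435} \approx 0.00093025$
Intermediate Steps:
$z{\left(O \right)} = \left(24 + O\right)^{2}$ ($z{\left(O \right)} = \left(24 + O\right) \left(24 + O\right) = \left(24 + O\right)^{2}$)
$\frac{2808}{\left(z{\left(23 \right)} - 1590\right) \left(\sqrt{944 + 1706} + 4825\right)} = \frac{2808}{\left(\left(24 + 23\right)^{2} - 1590\right) \left(\sqrt{944 + 1706} + 4825\right)} = \frac{2808}{\left(47^{2} - 1590\right) \left(\sqrt{2650} + 4825\right)} = \frac{2808}{\left(2209 - 1590\right) \left(5 \sqrt{106} + 4825\right)} = \frac{2808}{619 \left(4825 + 5 \sqrt{106}\right)} = \frac{2808}{2986675 + 3095 \sqrt{106}}$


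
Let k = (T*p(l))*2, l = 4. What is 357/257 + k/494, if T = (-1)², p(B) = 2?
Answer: 88693/63479 ≈ 1.3972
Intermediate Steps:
T = 1
k = 4 (k = (1*2)*2 = 2*2 = 4)
357/257 + k/494 = 357/257 + 4/494 = 357*(1/257) + 4*(1/494) = 357/257 + 2/247 = 88693/63479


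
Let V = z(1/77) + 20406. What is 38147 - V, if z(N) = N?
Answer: 1366056/77 ≈ 17741.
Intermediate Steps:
V = 1571263/77 (V = 1/77 + 20406 = 1571263/77 ≈ 20406.)
38147 - V = 38147 - 1*1571263/77 = 38147 - 1571263/77 = 1366056/77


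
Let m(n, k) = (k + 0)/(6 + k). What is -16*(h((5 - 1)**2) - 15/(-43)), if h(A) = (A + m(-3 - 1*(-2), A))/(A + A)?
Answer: -6596/473 ≈ -13.945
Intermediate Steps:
m(n, k) = k/(6 + k)
h(A) = (A + A/(6 + A))/(2*A) (h(A) = (A + A/(6 + A))/(A + A) = (A + A/(6 + A))/((2*A)) = (A + A/(6 + A))*(1/(2*A)) = (A + A/(6 + A))/(2*A))
-16*(h((5 - 1)**2) - 15/(-43)) = -16*((7 + (5 - 1)**2)/(2*(6 + (5 - 1)**2)) - 15/(-43)) = -16*((7 + 4**2)/(2*(6 + 4**2)) - 15*(-1/43)) = -16*((7 + 16)/(2*(6 + 16)) + 15/43) = -16*((1/2)*23/22 + 15/43) = -16*((1/2)*(1/22)*23 + 15/43) = -16*(23/44 + 15/43) = -16*1649/1892 = -6596/473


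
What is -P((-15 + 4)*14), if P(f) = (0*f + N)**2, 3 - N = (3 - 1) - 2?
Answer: -9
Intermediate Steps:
N = 3 (N = 3 - ((3 - 1) - 2) = 3 - (2 - 2) = 3 - 1*0 = 3 + 0 = 3)
P(f) = 9 (P(f) = (0*f + 3)**2 = (0 + 3)**2 = 3**2 = 9)
-P((-15 + 4)*14) = -1*9 = -9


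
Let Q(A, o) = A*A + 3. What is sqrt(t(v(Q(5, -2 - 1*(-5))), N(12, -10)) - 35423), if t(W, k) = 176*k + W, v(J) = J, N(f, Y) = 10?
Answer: 31*I*sqrt(35) ≈ 183.4*I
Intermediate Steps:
Q(A, o) = 3 + A**2 (Q(A, o) = A**2 + 3 = 3 + A**2)
t(W, k) = W + 176*k
sqrt(t(v(Q(5, -2 - 1*(-5))), N(12, -10)) - 35423) = sqrt(((3 + 5**2) + 176*10) - 35423) = sqrt(((3 + 25) + 1760) - 35423) = sqrt((28 + 1760) - 35423) = sqrt(1788 - 35423) = sqrt(-33635) = 31*I*sqrt(35)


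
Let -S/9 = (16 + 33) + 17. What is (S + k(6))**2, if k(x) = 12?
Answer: 338724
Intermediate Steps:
S = -594 (S = -9*((16 + 33) + 17) = -9*(49 + 17) = -9*66 = -594)
(S + k(6))**2 = (-594 + 12)**2 = (-582)**2 = 338724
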